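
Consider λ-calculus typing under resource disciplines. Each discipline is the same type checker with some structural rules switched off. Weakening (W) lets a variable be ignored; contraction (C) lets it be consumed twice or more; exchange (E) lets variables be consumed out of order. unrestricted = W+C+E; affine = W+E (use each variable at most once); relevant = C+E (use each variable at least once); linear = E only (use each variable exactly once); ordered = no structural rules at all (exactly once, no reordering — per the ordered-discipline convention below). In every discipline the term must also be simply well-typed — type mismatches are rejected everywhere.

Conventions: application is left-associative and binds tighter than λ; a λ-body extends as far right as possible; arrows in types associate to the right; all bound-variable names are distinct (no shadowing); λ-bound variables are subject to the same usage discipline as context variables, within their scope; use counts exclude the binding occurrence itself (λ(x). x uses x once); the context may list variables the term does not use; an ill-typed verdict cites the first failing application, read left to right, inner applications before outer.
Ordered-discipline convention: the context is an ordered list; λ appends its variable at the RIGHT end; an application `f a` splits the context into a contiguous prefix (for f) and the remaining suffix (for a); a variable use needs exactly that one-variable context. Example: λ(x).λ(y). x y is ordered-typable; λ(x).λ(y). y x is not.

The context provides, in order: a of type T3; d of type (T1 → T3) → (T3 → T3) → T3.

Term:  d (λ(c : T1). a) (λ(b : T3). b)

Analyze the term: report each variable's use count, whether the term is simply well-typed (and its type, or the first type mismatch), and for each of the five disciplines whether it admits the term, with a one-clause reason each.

counts: a=1; d=1; c (bound)=0; b (bound)=1
order of uses: d, a, b
typing: well-typed — term : T3
ordered ✗ (needs weakening: c unused)
linear ✗ (needs weakening: c unused)
affine ✓ (none of a, d, c, b used more than once)
relevant ✗ (needs weakening: c unused)
unrestricted ✓ (simply typable at T3; W, C, E all held)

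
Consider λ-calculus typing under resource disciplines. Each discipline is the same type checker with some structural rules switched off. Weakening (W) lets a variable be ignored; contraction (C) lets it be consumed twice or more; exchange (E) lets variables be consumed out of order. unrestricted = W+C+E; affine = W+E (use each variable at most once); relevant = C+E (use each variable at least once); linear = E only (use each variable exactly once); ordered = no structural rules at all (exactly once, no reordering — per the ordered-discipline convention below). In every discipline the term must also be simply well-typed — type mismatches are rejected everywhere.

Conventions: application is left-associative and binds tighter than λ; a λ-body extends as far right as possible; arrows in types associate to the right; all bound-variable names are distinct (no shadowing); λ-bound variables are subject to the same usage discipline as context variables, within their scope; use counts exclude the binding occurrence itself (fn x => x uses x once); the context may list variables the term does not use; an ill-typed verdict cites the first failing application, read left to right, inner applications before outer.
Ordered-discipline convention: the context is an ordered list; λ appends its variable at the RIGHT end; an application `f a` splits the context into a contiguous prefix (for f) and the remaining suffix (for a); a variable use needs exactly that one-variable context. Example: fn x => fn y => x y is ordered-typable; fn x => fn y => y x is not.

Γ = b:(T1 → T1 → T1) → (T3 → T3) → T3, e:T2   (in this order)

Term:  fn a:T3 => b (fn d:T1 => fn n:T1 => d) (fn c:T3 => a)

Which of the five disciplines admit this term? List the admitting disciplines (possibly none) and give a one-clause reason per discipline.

admitting disciplines: affine, unrestricted
use counts: b: 1×; e: 0×; a (bound): 1×; d (bound): 1×; n (bound): 0×; c (bound): 0×
use order (left to right): b, d, a
typing: well-typed at T3 → T3
ordered: ✗, e, n, c left unused
linear: ✗, e, n, c left unused
affine: ✓, no duplicate uses among b, e, a, d, n, c
relevant: ✗, e, n, c left unused
unrestricted: ✓, typability at T3 → T3 is all that's needed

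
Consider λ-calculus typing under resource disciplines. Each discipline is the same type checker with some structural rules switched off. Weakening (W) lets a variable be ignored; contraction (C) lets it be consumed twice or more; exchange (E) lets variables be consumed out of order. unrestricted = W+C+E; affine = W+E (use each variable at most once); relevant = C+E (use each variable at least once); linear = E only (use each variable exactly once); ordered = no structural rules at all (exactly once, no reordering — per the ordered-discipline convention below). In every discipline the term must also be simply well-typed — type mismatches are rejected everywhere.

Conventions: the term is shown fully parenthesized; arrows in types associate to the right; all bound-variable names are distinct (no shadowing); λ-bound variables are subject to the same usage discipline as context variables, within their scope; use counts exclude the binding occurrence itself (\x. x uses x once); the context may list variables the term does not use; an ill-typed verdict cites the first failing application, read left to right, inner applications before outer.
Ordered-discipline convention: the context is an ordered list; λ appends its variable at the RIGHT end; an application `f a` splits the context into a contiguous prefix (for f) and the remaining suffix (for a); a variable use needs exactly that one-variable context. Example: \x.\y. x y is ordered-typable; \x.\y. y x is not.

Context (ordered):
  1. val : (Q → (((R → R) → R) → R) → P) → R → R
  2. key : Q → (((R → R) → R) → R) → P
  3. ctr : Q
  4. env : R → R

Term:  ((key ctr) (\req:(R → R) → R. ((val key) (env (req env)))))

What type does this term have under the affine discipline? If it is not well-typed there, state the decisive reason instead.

not well-typed under affine — uses contraction: key ×2, env ×2
variable uses: val ×1, key ×2, ctr ×1, env ×2, req (bound) ×1
order of uses: key, ctr, val, key, env, req, env
typing: well-typed at P
across the five disciplines: ordered ✗ | linear ✗ | affine ✗ | relevant ✓ | unrestricted ✓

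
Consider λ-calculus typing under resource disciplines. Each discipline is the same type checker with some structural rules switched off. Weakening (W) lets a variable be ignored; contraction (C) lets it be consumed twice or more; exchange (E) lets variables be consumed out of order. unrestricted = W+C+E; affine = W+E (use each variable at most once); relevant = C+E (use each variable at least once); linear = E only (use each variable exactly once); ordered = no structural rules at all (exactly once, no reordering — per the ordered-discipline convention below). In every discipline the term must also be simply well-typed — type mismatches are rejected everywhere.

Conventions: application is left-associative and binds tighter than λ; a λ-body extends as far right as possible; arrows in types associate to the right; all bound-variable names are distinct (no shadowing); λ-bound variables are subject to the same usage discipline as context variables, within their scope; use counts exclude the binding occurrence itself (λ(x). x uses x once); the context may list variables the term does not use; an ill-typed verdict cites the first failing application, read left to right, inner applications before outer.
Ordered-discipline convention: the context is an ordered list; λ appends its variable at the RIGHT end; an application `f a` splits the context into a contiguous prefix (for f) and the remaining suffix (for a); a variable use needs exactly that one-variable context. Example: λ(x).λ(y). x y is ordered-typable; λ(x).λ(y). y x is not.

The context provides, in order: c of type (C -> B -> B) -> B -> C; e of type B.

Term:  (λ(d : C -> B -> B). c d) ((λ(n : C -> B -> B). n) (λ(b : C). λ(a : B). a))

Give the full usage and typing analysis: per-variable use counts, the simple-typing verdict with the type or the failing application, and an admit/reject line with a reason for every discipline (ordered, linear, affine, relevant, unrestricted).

variable uses: c: 1×, e: 0×, d (λ-bound): 1×, n (λ-bound): 1×, b (λ-bound): 0×, a (λ-bound): 1×
use order (left to right): c, d, n, a
typing: well-typed at B -> C
ordered: ✗, unused: e, b — weakening required
linear: ✗, unused: e, b — weakening required
affine: ✓, at most one use each (c, e, d, n, b, a)
relevant: ✗, unused: e, b — weakening required
unrestricted: ✓, typability at B -> C is all that's needed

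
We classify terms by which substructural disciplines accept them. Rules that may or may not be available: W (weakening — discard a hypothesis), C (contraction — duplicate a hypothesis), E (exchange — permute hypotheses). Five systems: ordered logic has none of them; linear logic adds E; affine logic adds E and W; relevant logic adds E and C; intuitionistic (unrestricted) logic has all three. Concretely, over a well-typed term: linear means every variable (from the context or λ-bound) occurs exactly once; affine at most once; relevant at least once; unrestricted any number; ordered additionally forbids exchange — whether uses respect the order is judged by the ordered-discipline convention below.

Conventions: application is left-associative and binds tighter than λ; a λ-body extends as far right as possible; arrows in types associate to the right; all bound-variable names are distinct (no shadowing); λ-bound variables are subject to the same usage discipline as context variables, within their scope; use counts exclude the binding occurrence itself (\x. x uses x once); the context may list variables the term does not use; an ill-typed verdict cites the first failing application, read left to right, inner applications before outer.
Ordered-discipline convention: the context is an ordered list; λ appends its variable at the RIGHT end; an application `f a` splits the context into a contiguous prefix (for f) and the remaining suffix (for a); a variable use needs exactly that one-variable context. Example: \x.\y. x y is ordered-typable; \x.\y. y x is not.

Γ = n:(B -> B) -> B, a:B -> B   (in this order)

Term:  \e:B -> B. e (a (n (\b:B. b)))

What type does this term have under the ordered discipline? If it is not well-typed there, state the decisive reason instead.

not well-typed under ordered — needs exchange: uses follow e, a, n, b
variable uses: n=1; a=1; e (λ-bound)=1; b (λ-bound)=1
left-to-right use order: e, a, n, b
typing: the term checks, with type (B -> B) -> B
all disciplines: ordered ✗ · linear ✓ · affine ✓ · relevant ✓ · unrestricted ✓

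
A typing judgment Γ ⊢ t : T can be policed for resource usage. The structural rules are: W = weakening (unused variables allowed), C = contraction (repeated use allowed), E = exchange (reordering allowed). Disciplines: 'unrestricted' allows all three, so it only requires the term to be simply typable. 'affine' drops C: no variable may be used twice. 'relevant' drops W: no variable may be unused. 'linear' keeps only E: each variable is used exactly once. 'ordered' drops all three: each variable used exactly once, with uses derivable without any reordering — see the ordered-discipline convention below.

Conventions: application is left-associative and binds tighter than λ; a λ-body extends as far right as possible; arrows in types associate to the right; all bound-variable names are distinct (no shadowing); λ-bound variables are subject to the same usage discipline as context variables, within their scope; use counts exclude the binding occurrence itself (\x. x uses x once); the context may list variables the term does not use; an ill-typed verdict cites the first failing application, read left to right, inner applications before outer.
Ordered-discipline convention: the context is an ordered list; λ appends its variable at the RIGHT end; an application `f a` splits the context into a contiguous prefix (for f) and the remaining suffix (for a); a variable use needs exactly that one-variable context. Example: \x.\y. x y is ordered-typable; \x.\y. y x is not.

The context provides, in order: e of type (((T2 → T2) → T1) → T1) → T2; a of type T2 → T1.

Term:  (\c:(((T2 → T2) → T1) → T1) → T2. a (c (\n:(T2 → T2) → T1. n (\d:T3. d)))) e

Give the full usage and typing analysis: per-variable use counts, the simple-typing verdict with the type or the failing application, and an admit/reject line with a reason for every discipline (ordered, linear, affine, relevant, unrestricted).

usage: e ×1, a ×1, c (bound) ×1, n (bound) ×1, d (bound) ×1
order of uses: a, c, n, d, e
typing: ill-typed: an application expects T2 → T2 but receives T3 → T3
ordered: ✗ — the type mismatch rejects it
linear: ✗ — not simply typable
affine: ✗ — fails simple typing
relevant: ✗ — a type mismatch blocks all five
unrestricted: ✗ — the type mismatch rejects it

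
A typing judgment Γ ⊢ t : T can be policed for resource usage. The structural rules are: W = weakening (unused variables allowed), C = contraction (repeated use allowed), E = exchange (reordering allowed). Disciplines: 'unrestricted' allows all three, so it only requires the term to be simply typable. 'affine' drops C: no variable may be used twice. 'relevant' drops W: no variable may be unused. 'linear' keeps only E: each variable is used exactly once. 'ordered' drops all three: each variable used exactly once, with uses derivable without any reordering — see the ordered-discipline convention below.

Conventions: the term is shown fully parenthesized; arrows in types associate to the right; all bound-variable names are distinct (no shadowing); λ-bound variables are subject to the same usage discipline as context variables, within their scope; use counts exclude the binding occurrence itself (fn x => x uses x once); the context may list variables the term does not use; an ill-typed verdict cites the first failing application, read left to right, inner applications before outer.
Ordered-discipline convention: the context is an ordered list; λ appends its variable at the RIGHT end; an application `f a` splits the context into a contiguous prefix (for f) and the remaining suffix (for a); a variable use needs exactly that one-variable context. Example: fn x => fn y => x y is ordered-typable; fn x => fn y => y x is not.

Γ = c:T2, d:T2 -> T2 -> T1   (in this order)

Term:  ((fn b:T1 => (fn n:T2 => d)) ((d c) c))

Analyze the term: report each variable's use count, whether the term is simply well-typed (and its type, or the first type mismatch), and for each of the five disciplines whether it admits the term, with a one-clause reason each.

variable uses: c=2; d=2; b (λ-bound)=0; n (λ-bound)=0
order of uses: d, d, c, c
typing: well-typed — term : T2 -> T2 -> T2 -> T1
ordered ✗ (uses contraction: c ×2, d ×2; b, n never used (weakening))
linear ✗ (uses contraction: c ×2, d ×2; b, n never used (weakening))
affine ✗ (uses contraction: c ×2, d ×2)
relevant ✗ (b, n never used (weakening))
unrestricted ✓ (well-typed at T2 -> T2 -> T2 -> T1; no restrictions here)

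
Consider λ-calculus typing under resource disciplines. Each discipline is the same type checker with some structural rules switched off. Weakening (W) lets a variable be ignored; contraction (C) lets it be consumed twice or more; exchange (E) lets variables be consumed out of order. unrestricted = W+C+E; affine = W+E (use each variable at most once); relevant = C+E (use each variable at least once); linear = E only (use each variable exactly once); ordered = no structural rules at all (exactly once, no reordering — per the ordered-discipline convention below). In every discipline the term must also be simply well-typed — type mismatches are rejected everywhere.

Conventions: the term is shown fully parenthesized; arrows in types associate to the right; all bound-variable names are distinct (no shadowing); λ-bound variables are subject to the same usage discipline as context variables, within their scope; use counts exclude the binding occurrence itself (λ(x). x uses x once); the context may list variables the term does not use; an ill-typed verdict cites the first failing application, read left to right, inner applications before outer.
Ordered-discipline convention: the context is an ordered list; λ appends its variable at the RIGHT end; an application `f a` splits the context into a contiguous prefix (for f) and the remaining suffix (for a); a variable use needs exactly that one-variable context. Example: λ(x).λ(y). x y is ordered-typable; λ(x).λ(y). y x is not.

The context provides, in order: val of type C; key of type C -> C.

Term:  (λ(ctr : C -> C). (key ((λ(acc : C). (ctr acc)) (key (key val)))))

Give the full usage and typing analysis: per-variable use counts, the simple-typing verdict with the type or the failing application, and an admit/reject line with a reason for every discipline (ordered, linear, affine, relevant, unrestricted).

usage: val: 1; key: 3; ctr (bound): 1; acc (bound): 1
left-to-right use order: key, ctr, acc, key, key, val
typing: the term checks, with type (C -> C) -> C
ordered: ✗ — uses contraction: key ×3
linear: ✗ — uses contraction: key ×3
affine: ✗ — uses contraction: key ×3
relevant: ✓ — val, key, ctr, acc: all used, weakening unneeded
unrestricted: ✓ — simply typable at (C -> C) -> C; W, C, E all held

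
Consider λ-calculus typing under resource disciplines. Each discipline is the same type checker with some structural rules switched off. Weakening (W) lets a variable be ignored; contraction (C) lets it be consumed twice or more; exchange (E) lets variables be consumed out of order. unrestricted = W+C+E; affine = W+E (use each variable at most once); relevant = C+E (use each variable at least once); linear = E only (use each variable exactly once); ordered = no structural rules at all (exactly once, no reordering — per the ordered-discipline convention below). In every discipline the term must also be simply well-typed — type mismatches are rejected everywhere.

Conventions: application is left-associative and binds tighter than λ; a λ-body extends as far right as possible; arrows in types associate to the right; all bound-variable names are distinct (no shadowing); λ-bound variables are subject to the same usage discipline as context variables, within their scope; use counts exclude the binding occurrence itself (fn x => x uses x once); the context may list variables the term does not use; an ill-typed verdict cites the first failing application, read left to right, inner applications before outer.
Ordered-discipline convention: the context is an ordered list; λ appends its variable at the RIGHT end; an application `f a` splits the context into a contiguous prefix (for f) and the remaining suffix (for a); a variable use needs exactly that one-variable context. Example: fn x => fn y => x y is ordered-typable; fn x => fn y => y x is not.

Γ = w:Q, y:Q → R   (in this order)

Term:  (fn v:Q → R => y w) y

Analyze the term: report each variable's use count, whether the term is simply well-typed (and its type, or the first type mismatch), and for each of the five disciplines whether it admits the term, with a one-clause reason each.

usage: w=1; y=2; v (bound)=0
order of uses: y, w, y
typing: well-typed — term : R
ordered ✗ (y ×2 used more than once (contraction); unused: v — weakening required)
linear ✗ (y ×2 used more than once (contraction); unused: v — weakening required)
affine ✗ (y ×2 used more than once (contraction))
relevant ✗ (unused: v — weakening required)
unrestricted ✓ (type-checks (R) and nothing is barred)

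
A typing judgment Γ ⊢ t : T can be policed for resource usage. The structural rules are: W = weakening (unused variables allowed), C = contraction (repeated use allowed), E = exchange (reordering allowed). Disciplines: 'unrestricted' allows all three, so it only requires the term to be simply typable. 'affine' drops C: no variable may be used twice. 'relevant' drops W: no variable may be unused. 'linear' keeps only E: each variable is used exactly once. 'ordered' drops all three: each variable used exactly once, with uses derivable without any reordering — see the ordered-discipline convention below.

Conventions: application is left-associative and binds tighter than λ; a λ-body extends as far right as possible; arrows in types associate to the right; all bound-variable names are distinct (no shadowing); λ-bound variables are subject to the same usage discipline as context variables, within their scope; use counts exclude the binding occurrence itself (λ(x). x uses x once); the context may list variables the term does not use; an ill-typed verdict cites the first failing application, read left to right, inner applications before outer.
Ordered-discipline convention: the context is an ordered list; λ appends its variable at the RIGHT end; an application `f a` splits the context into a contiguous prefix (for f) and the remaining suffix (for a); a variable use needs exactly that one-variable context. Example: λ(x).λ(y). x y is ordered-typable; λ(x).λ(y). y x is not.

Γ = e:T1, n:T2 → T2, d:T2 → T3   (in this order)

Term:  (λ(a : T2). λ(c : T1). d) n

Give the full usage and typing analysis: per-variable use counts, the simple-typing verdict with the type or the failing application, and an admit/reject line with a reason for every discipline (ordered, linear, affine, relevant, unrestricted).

variable uses: e: 0×; n: 1×; d: 1×; a [bound]: 0×; c [bound]: 0×
use order (left to right): d, n
typing: ill-typed: a function awaiting T2 gets T2 → T2
ordered ✗ (a type mismatch blocks all five)
linear ✗ (the type mismatch rejects it)
affine ✗ (not simply typable)
relevant ✗ (fails simple typing)
unrestricted ✗ (a type mismatch blocks all five)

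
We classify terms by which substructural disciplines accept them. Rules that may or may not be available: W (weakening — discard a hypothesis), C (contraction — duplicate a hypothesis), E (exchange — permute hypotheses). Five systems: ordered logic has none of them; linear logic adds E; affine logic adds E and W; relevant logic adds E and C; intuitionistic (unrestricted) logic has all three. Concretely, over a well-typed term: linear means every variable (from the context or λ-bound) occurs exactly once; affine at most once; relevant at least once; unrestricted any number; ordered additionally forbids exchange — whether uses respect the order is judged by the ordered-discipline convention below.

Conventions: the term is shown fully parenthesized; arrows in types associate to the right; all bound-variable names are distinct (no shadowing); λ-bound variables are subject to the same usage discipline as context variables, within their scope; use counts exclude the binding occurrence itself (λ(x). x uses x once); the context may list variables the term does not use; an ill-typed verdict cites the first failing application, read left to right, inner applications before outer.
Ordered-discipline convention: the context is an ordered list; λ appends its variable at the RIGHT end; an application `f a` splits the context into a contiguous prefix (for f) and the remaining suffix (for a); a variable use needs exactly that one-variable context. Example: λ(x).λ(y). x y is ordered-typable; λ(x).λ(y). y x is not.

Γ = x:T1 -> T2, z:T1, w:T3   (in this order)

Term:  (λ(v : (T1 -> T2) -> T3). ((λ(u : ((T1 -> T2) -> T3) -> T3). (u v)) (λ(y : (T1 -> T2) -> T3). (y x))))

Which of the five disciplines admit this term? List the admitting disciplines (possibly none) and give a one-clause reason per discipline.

admitting disciplines: affine, unrestricted
usage: x: 1×; z: 0×; w: 0×; v (bound): 1×; u (bound): 1×; y (bound): 1×
left-to-right use order: u, v, y, x
typing: well-typed at ((T1 -> T2) -> T3) -> T3
ordered ✗ (z, w never used (weakening))
linear ✗ (z, w never used (weakening))
affine ✓ (no duplicate uses among x, z, w, v, u, y)
relevant ✗ (z, w never used (weakening))
unrestricted ✓ (type-checks (((T1 -> T2) -> T3) -> T3) and nothing is barred)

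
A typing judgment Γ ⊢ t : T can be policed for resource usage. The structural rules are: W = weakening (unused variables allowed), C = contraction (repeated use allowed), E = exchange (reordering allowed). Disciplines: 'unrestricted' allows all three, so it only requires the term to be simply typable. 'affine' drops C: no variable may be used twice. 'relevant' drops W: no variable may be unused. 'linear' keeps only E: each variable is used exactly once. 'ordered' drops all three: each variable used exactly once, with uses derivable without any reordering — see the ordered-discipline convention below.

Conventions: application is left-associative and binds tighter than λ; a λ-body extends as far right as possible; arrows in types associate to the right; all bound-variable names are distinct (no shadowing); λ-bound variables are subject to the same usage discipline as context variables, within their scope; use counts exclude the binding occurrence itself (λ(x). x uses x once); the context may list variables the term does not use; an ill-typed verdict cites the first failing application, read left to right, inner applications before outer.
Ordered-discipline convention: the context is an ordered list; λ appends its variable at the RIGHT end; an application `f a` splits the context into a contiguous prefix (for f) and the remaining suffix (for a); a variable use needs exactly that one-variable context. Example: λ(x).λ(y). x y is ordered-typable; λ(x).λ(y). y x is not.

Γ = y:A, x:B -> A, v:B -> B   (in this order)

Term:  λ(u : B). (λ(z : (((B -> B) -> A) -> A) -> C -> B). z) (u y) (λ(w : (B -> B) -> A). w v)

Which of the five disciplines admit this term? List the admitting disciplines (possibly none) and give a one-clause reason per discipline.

accepted by: none
use counts: y: 1; x: 0; v: 1; u (λ-bound): 1; z (λ-bound): 1; w (λ-bound): 1
use order (left to right): z, u, y, w, v
typing: ill-typed: can't apply a value of type B
ordered ✗ (the type mismatch rejects it)
linear ✗ (not simply typable)
affine ✗ (fails simple typing)
relevant ✗ (a type mismatch blocks all five)
unrestricted ✗ (the type mismatch rejects it)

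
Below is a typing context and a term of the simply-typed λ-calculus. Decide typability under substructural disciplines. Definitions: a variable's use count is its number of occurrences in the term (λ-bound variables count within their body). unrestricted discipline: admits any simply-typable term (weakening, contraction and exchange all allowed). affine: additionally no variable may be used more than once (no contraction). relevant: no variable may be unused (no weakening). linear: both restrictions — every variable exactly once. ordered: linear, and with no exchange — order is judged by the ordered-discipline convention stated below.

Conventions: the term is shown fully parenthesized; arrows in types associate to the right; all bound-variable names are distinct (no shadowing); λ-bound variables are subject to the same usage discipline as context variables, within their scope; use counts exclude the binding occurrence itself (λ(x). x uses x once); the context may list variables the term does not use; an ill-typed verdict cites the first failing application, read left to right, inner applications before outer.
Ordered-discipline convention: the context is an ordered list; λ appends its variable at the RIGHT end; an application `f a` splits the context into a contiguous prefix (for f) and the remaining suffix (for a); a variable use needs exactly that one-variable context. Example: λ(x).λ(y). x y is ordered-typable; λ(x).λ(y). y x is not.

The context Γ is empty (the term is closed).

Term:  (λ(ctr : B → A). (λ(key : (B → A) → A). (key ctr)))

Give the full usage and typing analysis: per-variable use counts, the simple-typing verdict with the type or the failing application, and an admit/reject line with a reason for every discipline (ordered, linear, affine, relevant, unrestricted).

use counts: ctr (λ-bound): 1; key (λ-bound): 1
order of uses: key, ctr
typing: well-typed at (B → A) → ((B → A) → A) → A
ordered ✗ (no ordered split (uses run key, ctr))
linear ✓ (ctr, key: one use apiece)
affine ✓ (ctr, key: no repeats, contraction unneeded)
relevant ✓ (at least one use each (ctr, key))
unrestricted ✓ (type-checks ((B → A) → ((B → A) → A) → A) and nothing is barred)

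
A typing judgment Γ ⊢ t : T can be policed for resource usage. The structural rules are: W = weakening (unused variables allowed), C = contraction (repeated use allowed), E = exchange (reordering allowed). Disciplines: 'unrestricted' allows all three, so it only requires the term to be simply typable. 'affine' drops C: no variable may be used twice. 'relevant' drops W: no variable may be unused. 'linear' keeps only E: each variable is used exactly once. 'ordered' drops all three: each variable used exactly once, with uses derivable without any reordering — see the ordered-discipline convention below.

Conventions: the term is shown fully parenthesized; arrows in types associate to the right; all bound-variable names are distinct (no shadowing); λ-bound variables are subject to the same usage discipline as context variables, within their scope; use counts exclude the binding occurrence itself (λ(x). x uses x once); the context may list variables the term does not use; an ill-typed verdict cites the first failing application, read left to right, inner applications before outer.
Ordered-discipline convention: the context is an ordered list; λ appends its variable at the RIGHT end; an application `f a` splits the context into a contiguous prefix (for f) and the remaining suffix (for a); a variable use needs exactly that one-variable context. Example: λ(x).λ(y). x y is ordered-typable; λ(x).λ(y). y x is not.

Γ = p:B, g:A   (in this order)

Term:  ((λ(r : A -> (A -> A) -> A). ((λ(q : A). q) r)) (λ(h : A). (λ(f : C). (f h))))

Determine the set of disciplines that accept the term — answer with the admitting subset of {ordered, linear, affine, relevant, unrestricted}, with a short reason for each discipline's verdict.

accepted by: none
usage: p: 0×; g: 0×; r [bound]: 1×; q [bound]: 1×; h [bound]: 1×; f [bound]: 1×
order of uses: q, r, f, h
typing: ill-typed: argument of type A -> (A -> A) -> A where A is required
ordered: ✗ — fails simple typing
linear: ✗ — a type mismatch blocks all five
affine: ✗ — the type mismatch rejects it
relevant: ✗ — not simply typable
unrestricted: ✗ — fails simple typing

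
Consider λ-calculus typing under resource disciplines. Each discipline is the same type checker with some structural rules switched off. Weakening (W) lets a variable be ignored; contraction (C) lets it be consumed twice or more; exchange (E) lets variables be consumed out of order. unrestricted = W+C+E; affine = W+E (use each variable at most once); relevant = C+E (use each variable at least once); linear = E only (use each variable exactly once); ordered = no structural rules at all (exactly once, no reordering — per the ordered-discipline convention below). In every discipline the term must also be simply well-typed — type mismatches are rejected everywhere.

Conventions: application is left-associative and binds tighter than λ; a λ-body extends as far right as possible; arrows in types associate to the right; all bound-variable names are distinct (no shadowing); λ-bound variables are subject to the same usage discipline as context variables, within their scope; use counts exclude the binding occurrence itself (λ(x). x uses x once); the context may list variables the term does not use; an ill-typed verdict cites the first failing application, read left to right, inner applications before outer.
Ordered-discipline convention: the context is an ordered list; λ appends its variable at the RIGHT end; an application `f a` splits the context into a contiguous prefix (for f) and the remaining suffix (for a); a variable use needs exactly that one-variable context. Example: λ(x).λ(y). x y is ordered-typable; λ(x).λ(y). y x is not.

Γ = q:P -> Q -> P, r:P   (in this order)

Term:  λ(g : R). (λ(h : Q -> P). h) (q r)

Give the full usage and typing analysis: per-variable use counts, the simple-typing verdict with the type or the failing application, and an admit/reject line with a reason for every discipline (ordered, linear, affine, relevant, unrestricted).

counts: q=1, r=1, g (bound)=0, h (bound)=1
use order (left to right): h, q, r
typing: well-typed at R -> Q -> P
ordered: ✗, needs weakening: g unused
linear: ✗, needs weakening: g unused
affine: ✓, no duplicate uses among q, r, g, h
relevant: ✗, needs weakening: g unused
unrestricted: ✓, simply typable at R -> Q -> P; W, C, E all held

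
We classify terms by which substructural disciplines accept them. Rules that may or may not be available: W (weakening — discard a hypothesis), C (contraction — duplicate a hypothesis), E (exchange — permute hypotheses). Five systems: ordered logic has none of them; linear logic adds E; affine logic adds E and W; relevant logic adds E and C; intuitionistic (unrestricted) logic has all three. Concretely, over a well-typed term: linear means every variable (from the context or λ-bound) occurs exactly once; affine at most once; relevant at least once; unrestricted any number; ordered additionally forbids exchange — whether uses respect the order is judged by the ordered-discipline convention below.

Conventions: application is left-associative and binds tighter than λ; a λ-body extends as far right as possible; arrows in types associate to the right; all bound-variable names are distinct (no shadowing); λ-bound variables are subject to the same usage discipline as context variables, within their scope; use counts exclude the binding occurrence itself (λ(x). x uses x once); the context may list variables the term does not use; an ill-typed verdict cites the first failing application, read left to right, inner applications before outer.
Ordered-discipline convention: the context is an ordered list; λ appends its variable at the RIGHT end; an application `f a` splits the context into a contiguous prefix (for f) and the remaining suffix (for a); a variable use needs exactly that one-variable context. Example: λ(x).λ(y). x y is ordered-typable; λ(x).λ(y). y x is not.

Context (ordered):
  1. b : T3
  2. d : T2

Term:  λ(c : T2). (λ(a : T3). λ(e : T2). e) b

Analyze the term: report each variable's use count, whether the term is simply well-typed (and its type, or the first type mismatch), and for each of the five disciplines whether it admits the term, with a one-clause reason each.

usage: b ×1, d ×0, c [bound] ×0, a [bound] ×0, e [bound] ×1
use order (left to right): e, b
typing: well-typed — term : T2 -> T2 -> T2
ordered ✗ (d, c, a never used (weakening))
linear ✗ (d, c, a never used (weakening))
affine ✓ (none of b, d, c, a, e used more than once)
relevant ✗ (d, c, a never used (weakening))
unrestricted ✓ (type-checks (T2 -> T2 -> T2) and nothing is barred)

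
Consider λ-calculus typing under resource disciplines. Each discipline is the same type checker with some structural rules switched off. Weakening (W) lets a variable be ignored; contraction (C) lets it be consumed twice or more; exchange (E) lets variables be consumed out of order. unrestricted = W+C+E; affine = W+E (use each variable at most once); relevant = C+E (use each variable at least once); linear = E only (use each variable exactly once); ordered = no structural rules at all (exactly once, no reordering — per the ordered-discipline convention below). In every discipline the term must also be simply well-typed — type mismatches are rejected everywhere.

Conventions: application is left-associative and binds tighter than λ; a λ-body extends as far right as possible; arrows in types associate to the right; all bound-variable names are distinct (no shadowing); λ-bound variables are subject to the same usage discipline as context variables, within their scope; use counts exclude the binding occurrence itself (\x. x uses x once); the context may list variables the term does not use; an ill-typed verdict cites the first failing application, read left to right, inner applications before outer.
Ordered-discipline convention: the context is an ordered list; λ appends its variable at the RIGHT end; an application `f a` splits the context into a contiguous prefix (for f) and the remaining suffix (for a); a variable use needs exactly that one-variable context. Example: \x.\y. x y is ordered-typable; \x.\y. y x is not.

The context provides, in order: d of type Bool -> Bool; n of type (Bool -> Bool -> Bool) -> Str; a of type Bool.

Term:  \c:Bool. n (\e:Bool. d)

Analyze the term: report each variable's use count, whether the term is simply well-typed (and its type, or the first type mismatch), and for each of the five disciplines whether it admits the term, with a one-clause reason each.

use counts: d: 1, n: 1, a: 0, c (bound): 0, e (bound): 0
uses in reading order: n, d
typing: well-typed at Bool -> Str
ordered ✗ (needs weakening: a, c, e unused)
linear ✗ (needs weakening: a, c, e unused)
affine ✓ (d, n, a, c, e: no repeats, contraction unneeded)
relevant ✗ (needs weakening: a, c, e unused)
unrestricted ✓ (simply typable at Bool -> Str; W, C, E all held)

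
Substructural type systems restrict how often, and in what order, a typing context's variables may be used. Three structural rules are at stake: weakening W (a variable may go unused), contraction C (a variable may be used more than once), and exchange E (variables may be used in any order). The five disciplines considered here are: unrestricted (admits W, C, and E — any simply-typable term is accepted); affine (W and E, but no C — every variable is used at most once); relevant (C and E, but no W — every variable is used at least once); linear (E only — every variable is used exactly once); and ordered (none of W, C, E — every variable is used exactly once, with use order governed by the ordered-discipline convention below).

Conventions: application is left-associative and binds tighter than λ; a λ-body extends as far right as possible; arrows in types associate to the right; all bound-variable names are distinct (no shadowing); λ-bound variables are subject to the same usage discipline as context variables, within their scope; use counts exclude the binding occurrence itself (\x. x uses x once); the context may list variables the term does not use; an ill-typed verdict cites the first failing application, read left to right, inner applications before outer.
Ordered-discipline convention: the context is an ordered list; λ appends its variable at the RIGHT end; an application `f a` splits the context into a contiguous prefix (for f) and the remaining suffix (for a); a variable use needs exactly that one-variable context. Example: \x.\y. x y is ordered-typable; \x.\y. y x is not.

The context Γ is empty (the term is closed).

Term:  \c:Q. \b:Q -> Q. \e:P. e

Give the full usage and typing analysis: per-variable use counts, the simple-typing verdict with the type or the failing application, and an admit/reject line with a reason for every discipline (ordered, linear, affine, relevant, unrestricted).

use counts: c [bound] ×0, b [bound] ×0, e [bound] ×1
uses in reading order: e
typing: well-typed at Q -> (Q -> Q) -> P -> P
ordered: ✗ — c, b never used (weakening)
linear: ✗ — c, b never used (weakening)
affine: ✓ — no duplicate uses among c, b, e
relevant: ✗ — c, b never used (weakening)
unrestricted: ✓ — type-checks (Q -> (Q -> Q) -> P -> P) and nothing is barred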